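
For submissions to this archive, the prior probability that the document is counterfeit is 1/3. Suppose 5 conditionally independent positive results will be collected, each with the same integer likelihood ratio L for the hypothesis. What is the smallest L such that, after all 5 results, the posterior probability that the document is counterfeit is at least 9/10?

2

Prior odds = (1/3)/(2/3) = 0.5.
Target odds = 0.9/0.1 = 9.
Need L⁵ ≥ 9 ÷ 0.5 = 18.
1⁵ = 1 < 18 ≤ 32 = 2⁵, so L = 2.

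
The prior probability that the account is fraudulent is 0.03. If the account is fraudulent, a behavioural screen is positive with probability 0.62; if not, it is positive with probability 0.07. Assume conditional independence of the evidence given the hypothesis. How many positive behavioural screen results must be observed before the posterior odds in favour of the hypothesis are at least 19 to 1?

3

Prior odds: 0.03 ÷ 0.97 = 3/97.
Likelihood ratio of a positive = 0.62/0.07 = 62/7.
Target odds = 19.
Need (3/97) × (62/7)ⁿ ≥ 19, i.e. (62/7)ⁿ ≥ 1843/3.
(62/7)² = 3844/49 falls short of 1843/3 but (62/7)³ = 238328/343 reaches it, so n = 3.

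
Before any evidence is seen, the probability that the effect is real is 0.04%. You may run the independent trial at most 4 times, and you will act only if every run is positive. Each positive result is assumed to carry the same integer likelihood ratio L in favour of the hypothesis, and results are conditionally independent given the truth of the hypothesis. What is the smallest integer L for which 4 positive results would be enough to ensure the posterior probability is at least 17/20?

Prior odds = 0.0004/0.9996 = 1/2499.
Target odds = 0.85/0.15 = 17/3.
Need L⁴ ≥ 17/3 ÷ (1/2499) = 14161.
10⁴ = 10000 < 14161 ≤ 14641 = 11⁴, so L = 11.

11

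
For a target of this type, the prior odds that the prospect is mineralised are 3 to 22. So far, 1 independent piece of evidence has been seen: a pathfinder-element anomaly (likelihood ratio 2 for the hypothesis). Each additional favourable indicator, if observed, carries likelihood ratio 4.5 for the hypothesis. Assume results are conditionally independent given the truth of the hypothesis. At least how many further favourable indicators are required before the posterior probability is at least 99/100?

Prior odds = 3/22.
Bayes factor of the evidence already in hand = 2.
Odds after that evidence = (3/22) × 2 = 3/11.
Target odds = 0.99/0.01 = 99.
Need 4.5ⁿ ≥ 99 ÷ (3/11) = 363.
4.5³ = 91.125 falls short of 363 but 4.5⁴ = 410.0625 reaches it, so n = 4.

4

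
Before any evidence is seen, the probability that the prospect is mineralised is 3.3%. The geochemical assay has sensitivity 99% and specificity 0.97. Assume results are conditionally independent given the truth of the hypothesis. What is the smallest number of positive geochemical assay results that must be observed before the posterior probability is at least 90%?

2

Prior odds = 0.033/0.967 = 33/967.
False-positive rate = 1 − 0.97 = 0.03; likelihood ratio of a positive = 0.99/0.03 = 33.
Target odds: 0.9 ÷ 0.1 = 9.
Require 33ⁿ ≥ 9 ÷ (33/967) = 2901/11.
33¹ = 33 falls short of 2901/11 but 33² = 1089 reaches it, so n = 2.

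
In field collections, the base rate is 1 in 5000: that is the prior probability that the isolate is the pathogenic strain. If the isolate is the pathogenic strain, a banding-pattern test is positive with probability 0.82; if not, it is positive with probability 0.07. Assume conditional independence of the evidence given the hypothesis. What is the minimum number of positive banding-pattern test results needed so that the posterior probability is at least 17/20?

Prior odds = 0.0002/0.9998 = 1/4999.
Likelihood ratio of a positive = 0.82/0.07 = 82/7.
Target posterior odds = 0.85/0.15 = 17/3.
Need (1/4999) × (82/7)ⁿ ≥ 17/3, i.e. (82/7)ⁿ ≥ 84983/3.
(82/7)⁴ = 45212176/2401 falls short of 84983/3 but (82/7)⁵ ≈220587 reaches it, so n = 5.

5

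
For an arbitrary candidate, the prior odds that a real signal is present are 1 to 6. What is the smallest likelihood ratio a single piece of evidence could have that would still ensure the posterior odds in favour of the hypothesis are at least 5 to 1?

Prior odds = 1/6.
Target odds = 5.
Required Bayes factor = 5 ÷ (1/6) = 30.

30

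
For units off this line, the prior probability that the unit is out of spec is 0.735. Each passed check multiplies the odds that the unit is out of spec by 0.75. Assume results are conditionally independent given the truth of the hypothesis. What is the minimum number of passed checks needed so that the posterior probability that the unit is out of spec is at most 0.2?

Prior odds = 0.735/0.265 = 147/53.
Likelihood ratio per passed check = 0.75.
Target posterior odds = 0.2/0.8 = 0.25.
Need (147/53) × 0.75ⁿ ≤ 0.25, i.e. 0.75ⁿ ≤ 53/588.
0.75⁸ = 6561/65536 is still above 53/588 but 0.75⁹ = 19683/262144 is at or below it, so n = 9.

9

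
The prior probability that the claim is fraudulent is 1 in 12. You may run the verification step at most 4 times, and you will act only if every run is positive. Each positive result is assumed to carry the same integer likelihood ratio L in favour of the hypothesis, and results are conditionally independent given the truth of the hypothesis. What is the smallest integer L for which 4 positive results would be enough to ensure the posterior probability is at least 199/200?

Prior odds = (1/12)/(11/12) = 1/11.
Target odds = 0.995/0.005 = 199.
Need L⁴ ≥ 199 ÷ (1/11) = 2189.
6⁴ = 1296 < 2189 ≤ 2401 = 7⁴, so L = 7.

7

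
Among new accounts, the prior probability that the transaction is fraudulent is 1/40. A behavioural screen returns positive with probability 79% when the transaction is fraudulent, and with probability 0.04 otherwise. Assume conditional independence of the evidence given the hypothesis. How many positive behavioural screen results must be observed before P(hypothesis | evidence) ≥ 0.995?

4

Prior odds = 0.025/0.975 = 1/39.
Likelihood ratio of a positive result = 0.79/0.04 = 19.75.
Target odds: 0.995 ÷ 0.005 = 199.
Require 19.75ⁿ ≥ 199 ÷ (1/39) = 7761.
19.75³ = 7703.734375 falls short of 7761 but 19.75⁴ = 38950081/256 reaches it, so n = 4.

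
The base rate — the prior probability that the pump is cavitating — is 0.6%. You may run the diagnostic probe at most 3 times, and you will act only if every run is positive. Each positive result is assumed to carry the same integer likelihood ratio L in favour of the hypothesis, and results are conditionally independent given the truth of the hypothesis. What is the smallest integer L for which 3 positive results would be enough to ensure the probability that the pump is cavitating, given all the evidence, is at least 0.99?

26

Prior odds = 0.006/0.994 = 3/497.
Target odds = 0.99/0.01 = 99.
Need L³ ≥ 99 ÷ (3/497) = 16401.
25³ = 15625 < 16401 ≤ 17576 = 26³, so L = 26.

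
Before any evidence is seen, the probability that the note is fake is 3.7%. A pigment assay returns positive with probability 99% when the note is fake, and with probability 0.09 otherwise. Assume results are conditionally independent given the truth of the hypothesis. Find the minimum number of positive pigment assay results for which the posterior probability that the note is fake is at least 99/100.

4

Prior odds: 0.037 ÷ 0.963 = 37/963.
Likelihood ratio of a positive result = 0.99/0.09 = 11.
Target odds: 0.99 ÷ 0.01 = 99.
Need (37/963) × 11ⁿ ≥ 99, i.e. 11ⁿ ≥ 95337/37.
11³ = 1331 falls short of 95337/37 but 11⁴ = 14641 reaches it, so n = 4.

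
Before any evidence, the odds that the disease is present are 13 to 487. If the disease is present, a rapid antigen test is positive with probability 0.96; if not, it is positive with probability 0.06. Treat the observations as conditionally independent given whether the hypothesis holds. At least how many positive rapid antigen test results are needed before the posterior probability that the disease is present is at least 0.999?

Prior odds = 13/487.
Likelihood ratio of a positive = 0.96/0.06 = 16.
Target posterior odds = 0.999/0.001 = 999.
Require 16ⁿ ≥ 999 ÷ (13/487) = 486513/13.
16³ = 4096 falls short of 486513/13 but 16⁴ = 65536 reaches it, so n = 4.

4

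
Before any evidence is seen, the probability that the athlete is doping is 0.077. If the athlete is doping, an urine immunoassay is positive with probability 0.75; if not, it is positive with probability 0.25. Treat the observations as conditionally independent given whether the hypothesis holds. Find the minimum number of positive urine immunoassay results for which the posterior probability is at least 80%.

4

Prior odds = 0.077/0.923 = 77/923.
Likelihood ratio of a positive = 0.75/0.25 = 3.
Target posterior odds = 0.8/0.2 = 4.
Need (77/923) × 3ⁿ ≥ 4, i.e. 3ⁿ ≥ 3692/77.
3³ = 27 falls short of 3692/77 but 3⁴ = 81 reaches it, so n = 4.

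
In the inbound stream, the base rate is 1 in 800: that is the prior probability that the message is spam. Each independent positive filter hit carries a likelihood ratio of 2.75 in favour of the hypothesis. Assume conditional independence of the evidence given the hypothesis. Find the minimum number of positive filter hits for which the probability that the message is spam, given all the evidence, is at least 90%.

9

Prior odds = 0.00125/0.99875 = 1/799.
Likelihood ratio per positive filter hit = 2.75.
Target posterior odds = 0.9/0.1 = 9.
Need (1/799) × 2.75ⁿ ≥ 9, i.e. 2.75ⁿ ≥ 7191.
2.75⁸ = 214358881/65536 falls short of 7191 but 2.75⁹ ≈8994.86 reaches it, so n = 9.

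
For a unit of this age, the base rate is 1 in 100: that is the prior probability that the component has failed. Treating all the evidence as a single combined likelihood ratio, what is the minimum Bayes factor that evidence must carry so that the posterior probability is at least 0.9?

891

Prior odds = 0.01/0.99 = 1/99.
Target odds = 0.9/0.1 = 9.
Required Bayes factor = 9 ÷ (1/99) = 891.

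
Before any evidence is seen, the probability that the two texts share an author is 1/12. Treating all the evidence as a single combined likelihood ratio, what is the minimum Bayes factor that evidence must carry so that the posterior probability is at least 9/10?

99

Prior odds = (1/12)/(11/12) = 1/11.
Target odds = 0.9/0.1 = 9.
Required Bayes factor = 9 ÷ (1/11) = 99.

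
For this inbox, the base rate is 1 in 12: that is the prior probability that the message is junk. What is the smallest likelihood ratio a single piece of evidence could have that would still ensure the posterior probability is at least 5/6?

55

Prior odds = (1/12)/(11/12) = 1/11.
Target odds = (5/6)/(1/6) = 5.
Required Bayes factor = 5 ÷ (1/11) = 55.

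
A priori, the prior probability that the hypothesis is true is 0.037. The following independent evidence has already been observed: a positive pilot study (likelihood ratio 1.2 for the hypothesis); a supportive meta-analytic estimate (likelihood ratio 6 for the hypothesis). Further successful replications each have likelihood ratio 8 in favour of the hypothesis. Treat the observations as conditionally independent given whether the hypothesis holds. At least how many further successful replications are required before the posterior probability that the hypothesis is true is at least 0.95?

3

Prior odds = 0.037/0.963 = 37/963.
Combined Bayes factor of the evidence already in hand = 1.2 × 6 = 7.2.
Odds after that evidence = (37/963) × 7.2 = 148/535.
Target odds = 0.95/0.05 = 19.
Need 8ⁿ ≥ 19 ÷ (148/535) = 10165/148.
8² = 64 falls short of 10165/148 but 8³ = 512 reaches it, so n = 3.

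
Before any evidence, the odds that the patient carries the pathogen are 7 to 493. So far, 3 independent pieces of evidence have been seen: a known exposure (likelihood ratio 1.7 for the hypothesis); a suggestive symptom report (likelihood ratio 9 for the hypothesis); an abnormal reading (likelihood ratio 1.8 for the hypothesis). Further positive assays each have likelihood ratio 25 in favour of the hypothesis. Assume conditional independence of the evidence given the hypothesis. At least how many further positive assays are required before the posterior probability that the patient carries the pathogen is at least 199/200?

2

Prior odds = 7/493.
Combined Bayes factor of the evidence already in hand = 1.7 × 9 × 1.8 = 27.54.
Odds after that evidence = (7/493) × 27.54 = 567/1450.
Target odds = 0.995/0.005 = 199.
Need 25ⁿ ≥ 199 ÷ (567/1450) = 288550/567.
25¹ = 25 falls short of 288550/567 but 25² = 625 reaches it, so n = 2.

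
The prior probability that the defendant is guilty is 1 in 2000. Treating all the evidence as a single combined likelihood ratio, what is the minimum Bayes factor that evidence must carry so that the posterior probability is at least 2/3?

3998

Prior odds = 0.0005/0.9995 = 1/1999.
Target odds = (2/3)/(1/3) = 2.
Required Bayes factor = 2 ÷ (1/1999) = 3998.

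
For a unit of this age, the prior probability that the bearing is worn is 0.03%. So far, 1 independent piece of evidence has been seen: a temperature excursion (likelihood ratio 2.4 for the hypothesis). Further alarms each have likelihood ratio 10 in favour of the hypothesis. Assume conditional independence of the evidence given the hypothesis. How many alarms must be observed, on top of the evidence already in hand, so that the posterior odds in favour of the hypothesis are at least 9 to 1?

Prior odds = 0.0003/0.9997 = 3/9997.
Bayes factor of the evidence already in hand = 2.4.
Odds after that evidence = (3/9997) × 2.4 = 36/49985.
Target odds = 9.
Need 10ⁿ ≥ 9 ÷ (36/49985) = 12496.25.
10⁴ = 10000 falls short of 12496.25 but 10⁵ = 100000 reaches it, so n = 5.

5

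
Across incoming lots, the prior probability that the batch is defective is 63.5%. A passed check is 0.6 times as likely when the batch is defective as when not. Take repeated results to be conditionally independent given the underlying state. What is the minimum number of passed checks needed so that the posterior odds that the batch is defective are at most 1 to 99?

Prior odds = 0.635/0.365 = 127/73.
Likelihood ratio per passed check = 0.6.
Target odds = 1/99.
Require 0.6ⁿ ≤ 1/99 ÷ (127/73) = 73/12573.
0.6¹⁰ = 59049/9765625 is still above 73/12573 but 0.6¹¹ = 177147/48828125 is at or below it, so n = 11.

11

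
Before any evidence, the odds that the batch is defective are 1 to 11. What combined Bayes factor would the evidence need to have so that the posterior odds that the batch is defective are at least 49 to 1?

Prior odds = 1/11.
Target odds = 49.
Required Bayes factor = 49 ÷ (1/11) = 539.

539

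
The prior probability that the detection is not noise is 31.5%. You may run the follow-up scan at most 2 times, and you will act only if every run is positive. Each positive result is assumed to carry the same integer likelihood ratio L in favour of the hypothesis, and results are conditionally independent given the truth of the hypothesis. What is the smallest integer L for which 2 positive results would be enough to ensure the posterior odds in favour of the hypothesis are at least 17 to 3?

4

Prior odds = 0.315/0.685 = 63/137.
Target odds = 17/3.
Need L² ≥ 17/3 ÷ (63/137) = 2329/189.
3² = 9 < 2329/189 ≤ 16 = 4², so L = 4.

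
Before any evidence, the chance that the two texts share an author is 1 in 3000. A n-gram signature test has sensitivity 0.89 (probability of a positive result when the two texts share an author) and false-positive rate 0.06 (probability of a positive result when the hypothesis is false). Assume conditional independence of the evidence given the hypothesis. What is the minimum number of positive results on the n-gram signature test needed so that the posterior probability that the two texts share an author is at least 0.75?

4

Prior odds = (1/3000)/(2999/3000) = 1/2999.
Likelihood ratio of a positive result = 0.89/0.06 = 89/6.
Target posterior odds = 0.75/0.25 = 3.
Require (89/6)ⁿ ≥ 3 ÷ (1/2999) = 8997.
(89/6)³ = 704969/216 falls short of 8997 but (89/6)⁴ = 62742241/1296 reaches it, so n = 4.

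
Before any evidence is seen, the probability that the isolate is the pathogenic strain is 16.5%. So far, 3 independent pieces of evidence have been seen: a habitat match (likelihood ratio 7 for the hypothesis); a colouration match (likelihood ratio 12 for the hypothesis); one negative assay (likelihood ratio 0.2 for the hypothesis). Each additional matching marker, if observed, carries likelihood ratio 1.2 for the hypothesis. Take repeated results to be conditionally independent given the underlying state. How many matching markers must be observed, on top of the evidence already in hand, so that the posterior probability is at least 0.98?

Prior odds = 0.165/0.835 = 33/167.
Combined Bayes factor of the evidence already in hand = 7 × 12 × 0.2 = 16.8.
Odds after that evidence = (33/167) × 16.8 = 2772/835.
Target odds = 0.98/0.02 = 49.
Need 1.2ⁿ ≥ 49 ÷ (2772/835) = 5845/396.
1.2¹⁴ ≈12.8392 falls short of 5845/396 but 1.2¹⁵ ≈15.407 reaches it, so n = 15.

15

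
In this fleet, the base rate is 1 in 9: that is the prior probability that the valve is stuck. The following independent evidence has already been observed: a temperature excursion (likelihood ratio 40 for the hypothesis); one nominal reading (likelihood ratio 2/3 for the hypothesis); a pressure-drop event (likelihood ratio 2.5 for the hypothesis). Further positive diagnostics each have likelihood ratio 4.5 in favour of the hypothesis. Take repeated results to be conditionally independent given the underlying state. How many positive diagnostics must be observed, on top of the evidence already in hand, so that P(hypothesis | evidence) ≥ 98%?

2

Prior odds = (1/9)/(8/9) = 0.125.
Combined Bayes factor of the evidence already in hand = 40 × (2/3) × 2.5 = 200/3.
Odds after that evidence = 0.125 × 200/3 = 25/3.
Target odds = 0.98/0.02 = 49.
Need 4.5ⁿ ≥ 49 ÷ (25/3) = 5.88.
4.5¹ = 4.5 falls short of 5.88 but 4.5² = 20.25 reaches it, so n = 2.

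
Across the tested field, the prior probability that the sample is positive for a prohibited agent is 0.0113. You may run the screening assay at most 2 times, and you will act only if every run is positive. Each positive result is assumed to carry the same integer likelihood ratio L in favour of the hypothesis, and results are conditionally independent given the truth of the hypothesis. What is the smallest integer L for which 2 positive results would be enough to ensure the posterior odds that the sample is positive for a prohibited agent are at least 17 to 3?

23

Prior odds = 0.0113/0.9887 = 113/9887.
Target odds = 17/3.
Need L² ≥ 17/3 ÷ (113/9887) = 168079/339.
22² = 484 < 168079/339 ≤ 529 = 23², so L = 23.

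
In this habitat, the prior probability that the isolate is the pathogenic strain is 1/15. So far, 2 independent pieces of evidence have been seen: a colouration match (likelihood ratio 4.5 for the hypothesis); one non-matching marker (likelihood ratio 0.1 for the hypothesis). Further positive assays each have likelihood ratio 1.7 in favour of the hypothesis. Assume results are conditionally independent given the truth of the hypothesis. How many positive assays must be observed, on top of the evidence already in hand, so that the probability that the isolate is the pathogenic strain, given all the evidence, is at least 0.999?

20

Prior odds = (1/15)/(14/15) = 1/14.
Combined Bayes factor of the evidence already in hand = 4.5 × 0.1 = 0.45.
Odds after that evidence = (1/14) × 0.45 = 9/280.
Target odds = 0.999/0.001 = 999.
Need 1.7ⁿ ≥ 999 ÷ (9/280) = 31080.
1.7¹⁹ ≈23907.2 falls short of 31080 but 1.7²⁰ ≈40642.3 reaches it, so n = 20.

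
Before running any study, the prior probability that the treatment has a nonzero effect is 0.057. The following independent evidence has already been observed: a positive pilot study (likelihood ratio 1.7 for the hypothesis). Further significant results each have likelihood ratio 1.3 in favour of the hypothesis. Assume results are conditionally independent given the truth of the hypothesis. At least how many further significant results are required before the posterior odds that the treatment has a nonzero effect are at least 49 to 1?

Prior odds = 0.057/0.943 = 57/943.
Bayes factor of the evidence already in hand = 1.7.
Odds after that evidence = (57/943) × 1.7 = 969/9430.
Target odds = 49.
Need 1.3ⁿ ≥ 49 ÷ (969/9430) = 462070/969.
1.3²³ ≈417.539 falls short of 462070/969 but 1.3²⁴ ≈542.801 reaches it, so n = 24.

24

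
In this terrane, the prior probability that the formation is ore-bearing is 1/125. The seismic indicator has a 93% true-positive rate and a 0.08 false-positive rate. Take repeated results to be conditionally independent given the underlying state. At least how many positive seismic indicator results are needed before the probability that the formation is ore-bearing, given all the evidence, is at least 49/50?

4

Prior odds = 0.008/0.992 = 1/124.
Likelihood ratio of a positive result = 0.93/0.08 = 11.625.
Target odds: 0.98 ÷ 0.02 = 49.
Require 11.625ⁿ ≥ 49 ÷ (1/124) = 6076.
11.625³ = 804357/512 falls short of 6076 but 11.625⁴ = 74805201/4096 reaches it, so n = 4.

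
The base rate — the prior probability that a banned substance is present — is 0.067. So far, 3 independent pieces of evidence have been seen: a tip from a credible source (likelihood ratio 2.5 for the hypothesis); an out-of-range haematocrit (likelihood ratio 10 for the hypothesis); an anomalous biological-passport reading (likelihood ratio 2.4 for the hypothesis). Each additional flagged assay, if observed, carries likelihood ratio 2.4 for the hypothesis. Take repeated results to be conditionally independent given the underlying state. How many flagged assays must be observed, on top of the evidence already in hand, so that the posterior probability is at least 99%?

Prior odds = 0.067/0.933 = 67/933.
Combined Bayes factor of the evidence already in hand = 2.5 × 10 × 2.4 = 60.
Odds after that evidence = (67/933) × 60 = 1340/311.
Target odds = 0.99/0.01 = 99.
Need 2.4ⁿ ≥ 99 ÷ (1340/311) = 30789/1340.
2.4³ = 13.824 falls short of 30789/1340 but 2.4⁴ = 33.1776 reaches it, so n = 4.

4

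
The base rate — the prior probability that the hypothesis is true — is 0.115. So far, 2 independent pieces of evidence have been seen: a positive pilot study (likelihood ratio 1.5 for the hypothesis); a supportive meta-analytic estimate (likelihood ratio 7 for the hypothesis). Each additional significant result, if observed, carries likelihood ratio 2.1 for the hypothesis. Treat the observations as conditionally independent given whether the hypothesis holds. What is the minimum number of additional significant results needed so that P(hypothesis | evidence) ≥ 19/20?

Prior odds = 0.115/0.885 = 23/177.
Combined Bayes factor of the evidence already in hand = 1.5 × 7 = 10.5.
Odds after that evidence = (23/177) × 10.5 = 161/118.
Target odds = 0.95/0.05 = 19.
Need 2.1ⁿ ≥ 19 ÷ (161/118) = 2242/161.
2.1³ = 9.261 falls short of 2242/161 but 2.1⁴ = 19.4481 reaches it, so n = 4.

4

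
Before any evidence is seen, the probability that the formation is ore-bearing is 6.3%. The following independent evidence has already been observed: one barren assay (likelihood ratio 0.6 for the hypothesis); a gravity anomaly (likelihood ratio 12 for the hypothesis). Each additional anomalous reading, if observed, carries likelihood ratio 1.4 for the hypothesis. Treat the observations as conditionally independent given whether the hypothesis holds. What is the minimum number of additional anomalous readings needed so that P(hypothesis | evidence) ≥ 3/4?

6

Prior odds = 0.063/0.937 = 63/937.
Combined Bayes factor of the evidence already in hand = 0.6 × 12 = 7.2.
Odds after that evidence = (63/937) × 7.2 = 2268/4685.
Target odds = 0.75/0.25 = 3.
Need 1.4ⁿ ≥ 3 ÷ (2268/4685) = 4685/756.
1.4⁵ = 5.37824 falls short of 4685/756 but 1.4⁶ = 117649/15625 reaches it, so n = 6.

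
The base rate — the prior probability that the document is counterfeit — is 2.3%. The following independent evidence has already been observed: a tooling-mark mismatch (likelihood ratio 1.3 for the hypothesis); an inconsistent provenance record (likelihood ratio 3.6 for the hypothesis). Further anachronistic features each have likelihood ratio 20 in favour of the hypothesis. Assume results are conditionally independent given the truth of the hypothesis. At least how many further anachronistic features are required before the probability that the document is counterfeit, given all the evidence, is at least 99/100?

Prior odds = 0.023/0.977 = 23/977.
Combined Bayes factor of the evidence already in hand = 1.3 × 3.6 = 4.68.
Odds after that evidence = (23/977) × 4.68 = 2691/24425.
Target odds = 0.99/0.01 = 99.
Need 20ⁿ ≥ 99 ÷ (2691/24425) = 268675/299.
20² = 400 falls short of 268675/299 but 20³ = 8000 reaches it, so n = 3.

3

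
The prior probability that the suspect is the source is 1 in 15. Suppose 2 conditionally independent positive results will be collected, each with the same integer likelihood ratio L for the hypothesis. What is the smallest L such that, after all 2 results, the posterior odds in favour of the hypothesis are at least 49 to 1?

Prior odds = (1/15)/(14/15) = 1/14.
Target odds = 49.
Need L² ≥ 49 ÷ (1/14) = 686.
26² = 676 < 686 ≤ 729 = 27², so L = 27.

27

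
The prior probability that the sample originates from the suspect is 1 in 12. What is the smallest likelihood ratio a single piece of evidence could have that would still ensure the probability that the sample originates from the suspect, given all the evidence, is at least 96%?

Prior odds = (1/12)/(11/12) = 1/11.
Target odds = 0.96/0.04 = 24.
Required Bayes factor = 24 ÷ (1/11) = 264.

264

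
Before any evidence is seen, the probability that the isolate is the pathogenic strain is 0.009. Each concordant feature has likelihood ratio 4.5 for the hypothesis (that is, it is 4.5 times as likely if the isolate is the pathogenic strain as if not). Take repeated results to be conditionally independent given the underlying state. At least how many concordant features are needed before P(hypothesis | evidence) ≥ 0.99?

Prior odds = 0.009/0.991 = 9/991.
Likelihood ratio per concordant feature = 4.5.
Target odds: 0.99 ÷ 0.01 = 99.
Need (9/991) × 4.5ⁿ ≥ 99, i.e. 4.5ⁿ ≥ 10901.
4.5⁶ = 8303.765625 falls short of 10901 but 4.5⁷ = 4782969/128 reaches it, so n = 7.

7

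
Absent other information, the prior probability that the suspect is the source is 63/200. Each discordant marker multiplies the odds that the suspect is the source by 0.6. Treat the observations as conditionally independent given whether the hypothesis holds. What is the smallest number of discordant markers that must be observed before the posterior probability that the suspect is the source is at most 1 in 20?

5

Prior odds: 0.315 ÷ 0.685 = 63/137.
Likelihood ratio per discordant marker = 0.6.
Target posterior odds = 0.05/0.95 = 1/19.
Require 0.6ⁿ ≤ 1/19 ÷ (63/137) = 137/1197.
0.6⁴ = 0.1296 is still above 137/1197 but 0.6⁵ = 0.07776 is at or below it, so n = 5.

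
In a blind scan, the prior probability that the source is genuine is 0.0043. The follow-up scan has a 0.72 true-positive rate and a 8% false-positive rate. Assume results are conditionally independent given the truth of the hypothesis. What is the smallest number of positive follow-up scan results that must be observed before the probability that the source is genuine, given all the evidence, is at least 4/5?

Prior odds = 0.0043/0.9957 = 43/9957.
Likelihood ratio of a positive result = 0.72/0.08 = 9.
Target odds: 0.8 ÷ 0.2 = 4.
Require 9ⁿ ≥ 4 ÷ (43/9957) = 39828/43.
9³ = 729 falls short of 39828/43 but 9⁴ = 6561 reaches it, so n = 4.

4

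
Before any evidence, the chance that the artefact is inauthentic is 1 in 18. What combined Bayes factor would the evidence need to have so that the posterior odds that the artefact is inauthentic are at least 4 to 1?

Prior odds = (1/18)/(17/18) = 1/17.
Target odds = 4.
Required Bayes factor = 4 ÷ (1/17) = 68.

68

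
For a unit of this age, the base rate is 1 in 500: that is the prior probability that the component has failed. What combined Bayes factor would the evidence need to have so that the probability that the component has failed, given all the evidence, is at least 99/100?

49401

Prior odds = 0.002/0.998 = 1/499.
Target odds = 0.99/0.01 = 99.
Required Bayes factor = 99 ÷ (1/499) = 49401.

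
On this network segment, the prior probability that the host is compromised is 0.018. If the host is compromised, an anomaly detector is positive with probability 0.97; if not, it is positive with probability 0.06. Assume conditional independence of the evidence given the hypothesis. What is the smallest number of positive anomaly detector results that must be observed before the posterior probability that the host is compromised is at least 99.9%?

Prior odds: 0.018 ÷ 0.982 = 9/491.
Likelihood ratio of a positive = 0.97/0.06 = 97/6.
Target odds: 0.999 ÷ 0.001 = 999.
Need (9/491) × (97/6)ⁿ ≥ 999, i.e. (97/6)ⁿ ≥ 54501.
(97/6)³ = 912673/216 falls short of 54501 but (97/6)⁴ = 88529281/1296 reaches it, so n = 4.

4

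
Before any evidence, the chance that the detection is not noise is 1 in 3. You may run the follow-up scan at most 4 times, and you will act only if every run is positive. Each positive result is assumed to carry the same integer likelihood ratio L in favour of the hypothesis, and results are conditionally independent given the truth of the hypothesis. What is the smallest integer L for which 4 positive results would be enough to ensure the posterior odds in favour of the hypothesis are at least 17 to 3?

Prior odds = (1/3)/(2/3) = 0.5.
Target odds = 17/3.
Need L⁴ ≥ 17/3 ÷ 0.5 = 34/3.
1⁴ = 1 < 34/3 ≤ 16 = 2⁴, so L = 2.

2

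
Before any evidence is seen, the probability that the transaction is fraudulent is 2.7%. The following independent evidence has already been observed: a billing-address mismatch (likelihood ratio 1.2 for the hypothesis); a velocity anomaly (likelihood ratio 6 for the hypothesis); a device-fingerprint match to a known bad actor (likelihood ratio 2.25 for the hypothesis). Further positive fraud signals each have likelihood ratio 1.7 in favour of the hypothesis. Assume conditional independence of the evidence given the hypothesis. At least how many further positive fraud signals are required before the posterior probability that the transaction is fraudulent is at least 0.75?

4

Prior odds = 0.027/0.973 = 27/973.
Combined Bayes factor of the evidence already in hand = 1.2 × 6 × 2.25 = 16.2.
Odds after that evidence = (27/973) × 16.2 = 2187/4865.
Target odds = 0.75/0.25 = 3.
Need 1.7ⁿ ≥ 3 ÷ (2187/4865) = 4865/729.
1.7³ = 4.913 falls short of 4865/729 but 1.7⁴ = 8.3521 reaches it, so n = 4.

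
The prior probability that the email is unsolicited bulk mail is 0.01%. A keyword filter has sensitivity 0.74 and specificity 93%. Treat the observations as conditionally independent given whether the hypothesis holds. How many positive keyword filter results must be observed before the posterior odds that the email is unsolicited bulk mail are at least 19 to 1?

Prior odds: 0.0001 ÷ 0.9999 = 1/9999.
False-positive rate = 1 − 0.93 = 0.07; likelihood ratio of a positive = 0.74/0.07 = 74/7.
Target odds = 19.
Need (1/9999) × (74/7)ⁿ ≥ 19, i.e. (74/7)ⁿ ≥ 189981.
(74/7)⁵ ≈132029 falls short of 189981 but (74/7)⁶ ≈1.39573e+06 reaches it, so n = 6.

6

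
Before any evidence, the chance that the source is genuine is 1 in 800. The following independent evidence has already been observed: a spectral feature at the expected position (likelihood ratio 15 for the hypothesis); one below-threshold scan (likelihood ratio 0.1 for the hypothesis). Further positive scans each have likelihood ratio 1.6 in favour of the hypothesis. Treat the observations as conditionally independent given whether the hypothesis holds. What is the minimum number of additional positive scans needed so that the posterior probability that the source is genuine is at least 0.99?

24

Prior odds = 0.00125/0.99875 = 1/799.
Combined Bayes factor of the evidence already in hand = 15 × 0.1 = 1.5.
Odds after that evidence = (1/799) × 1.5 = 3/1598.
Target odds = 0.99/0.01 = 99.
Need 1.6ⁿ ≥ 99 ÷ (3/1598) = 52734.
1.6²³ ≈49517.6 falls short of 52734 but 1.6²⁴ ≈79228.2 reaches it, so n = 24.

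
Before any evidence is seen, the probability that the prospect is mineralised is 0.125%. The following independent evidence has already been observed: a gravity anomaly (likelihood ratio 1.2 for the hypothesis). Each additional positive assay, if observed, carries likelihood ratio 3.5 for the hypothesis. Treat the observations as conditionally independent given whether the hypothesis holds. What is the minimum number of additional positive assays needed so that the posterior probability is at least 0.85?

Prior odds = 0.00125/0.99875 = 1/799.
Bayes factor of the evidence already in hand = 1.2.
Odds after that evidence = (1/799) × 1.2 = 6/3995.
Target odds = 0.85/0.15 = 17/3.
Need 3.5ⁿ ≥ 17/3 ÷ (6/3995) = 67915/18.
3.5⁶ = 1838.265625 falls short of 67915/18 but 3.5⁷ = 823543/128 reaches it, so n = 7.

7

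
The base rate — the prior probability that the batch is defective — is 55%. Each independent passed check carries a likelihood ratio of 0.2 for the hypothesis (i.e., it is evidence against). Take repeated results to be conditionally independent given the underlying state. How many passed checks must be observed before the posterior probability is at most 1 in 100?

3

Prior odds: 0.55 ÷ 0.45 = 11/9.
Likelihood ratio per passed check = 0.2.
Target posterior odds = 0.01/0.99 = 1/99.
Need (11/9) × 0.2ⁿ ≤ 1/99, i.e. 0.2ⁿ ≤ 1/121.
0.2² = 0.04 is still above 1/121 but 0.2³ = 0.008 is at or below it, so n = 3.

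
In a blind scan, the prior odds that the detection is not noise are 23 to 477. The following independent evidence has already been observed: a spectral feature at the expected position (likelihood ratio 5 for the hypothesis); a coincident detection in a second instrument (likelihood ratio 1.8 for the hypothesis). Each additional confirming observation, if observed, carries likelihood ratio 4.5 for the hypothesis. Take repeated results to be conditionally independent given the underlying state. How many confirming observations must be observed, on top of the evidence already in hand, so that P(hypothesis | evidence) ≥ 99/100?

4

Prior odds = 23/477.
Combined Bayes factor of the evidence already in hand = 5 × 1.8 = 9.
Odds after that evidence = (23/477) × 9 = 23/53.
Target odds = 0.99/0.01 = 99.
Need 4.5ⁿ ≥ 99 ÷ (23/53) = 5247/23.
4.5³ = 91.125 falls short of 5247/23 but 4.5⁴ = 410.0625 reaches it, so n = 4.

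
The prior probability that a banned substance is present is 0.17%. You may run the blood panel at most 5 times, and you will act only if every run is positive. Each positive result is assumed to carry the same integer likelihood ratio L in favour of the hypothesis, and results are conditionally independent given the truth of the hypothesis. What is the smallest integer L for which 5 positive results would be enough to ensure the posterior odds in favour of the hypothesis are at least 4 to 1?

5

Prior odds = 0.0017/0.9983 = 17/9983.
Target odds = 4.
Need L⁵ ≥ 4 ÷ (17/9983) = 39932/17.
4⁵ = 1024 < 39932/17 ≤ 3125 = 5⁵, so L = 5.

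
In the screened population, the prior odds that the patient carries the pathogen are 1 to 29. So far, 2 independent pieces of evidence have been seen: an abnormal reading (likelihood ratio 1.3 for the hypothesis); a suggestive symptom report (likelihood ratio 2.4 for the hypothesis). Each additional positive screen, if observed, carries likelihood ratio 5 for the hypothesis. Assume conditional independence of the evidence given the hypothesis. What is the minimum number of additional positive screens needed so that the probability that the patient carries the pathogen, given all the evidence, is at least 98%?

4

Prior odds = 1/29.
Combined Bayes factor of the evidence already in hand = 1.3 × 2.4 = 3.12.
Odds after that evidence = (1/29) × 3.12 = 78/725.
Target odds = 0.98/0.02 = 49.
Need 5ⁿ ≥ 49 ÷ (78/725) = 35525/78.
5³ = 125 falls short of 35525/78 but 5⁴ = 625 reaches it, so n = 4.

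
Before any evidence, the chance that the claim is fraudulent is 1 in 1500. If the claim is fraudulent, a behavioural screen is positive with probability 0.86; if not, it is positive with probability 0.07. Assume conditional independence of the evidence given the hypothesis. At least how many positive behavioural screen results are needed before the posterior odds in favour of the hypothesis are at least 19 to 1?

Prior odds = (1/1500)/(1499/1500) = 1/1499.
Likelihood ratio of a positive = 0.86/0.07 = 86/7.
Target odds = 19.
Require (86/7)ⁿ ≥ 19 ÷ (1/1499) = 28481.
(86/7)⁴ = 54700816/2401 falls short of 28481 but (86/7)⁵ ≈279899 reaches it, so n = 5.

5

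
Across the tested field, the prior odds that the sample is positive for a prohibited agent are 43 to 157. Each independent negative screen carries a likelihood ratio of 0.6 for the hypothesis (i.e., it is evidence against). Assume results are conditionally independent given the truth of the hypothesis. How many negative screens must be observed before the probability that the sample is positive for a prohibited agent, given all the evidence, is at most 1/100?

Prior odds = 43/157.
Likelihood ratio per negative screen = 0.6.
Target odds: 0.01 ÷ 0.99 = 1/99.
Need (43/157) × 0.6ⁿ ≤ 1/99, i.e. 0.6ⁿ ≤ 157/4257.
0.6⁶ = 729/15625 is still above 157/4257 but 0.6⁷ = 2187/78125 is at or below it, so n = 7.

7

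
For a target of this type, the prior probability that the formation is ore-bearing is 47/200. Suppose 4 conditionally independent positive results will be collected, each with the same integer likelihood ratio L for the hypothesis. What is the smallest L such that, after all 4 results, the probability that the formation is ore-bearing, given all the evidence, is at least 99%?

Prior odds = 0.235/0.765 = 47/153.
Target odds = 0.99/0.01 = 99.
Need L⁴ ≥ 99 ÷ (47/153) = 15147/47.
4⁴ = 256 < 15147/47 ≤ 625 = 5⁴, so L = 5.

5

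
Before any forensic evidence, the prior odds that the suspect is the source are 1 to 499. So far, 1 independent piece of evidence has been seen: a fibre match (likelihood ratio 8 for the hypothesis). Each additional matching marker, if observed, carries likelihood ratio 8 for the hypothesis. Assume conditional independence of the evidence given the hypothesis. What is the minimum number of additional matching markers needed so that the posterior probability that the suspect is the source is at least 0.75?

3

Prior odds = 1/499.
Bayes factor of the evidence already in hand = 8.
Odds after that evidence = (1/499) × 8 = 8/499.
Target odds = 0.75/0.25 = 3.
Need 8ⁿ ≥ 3 ÷ (8/499) = 187.125.
8² = 64 falls short of 187.125 but 8³ = 512 reaches it, so n = 3.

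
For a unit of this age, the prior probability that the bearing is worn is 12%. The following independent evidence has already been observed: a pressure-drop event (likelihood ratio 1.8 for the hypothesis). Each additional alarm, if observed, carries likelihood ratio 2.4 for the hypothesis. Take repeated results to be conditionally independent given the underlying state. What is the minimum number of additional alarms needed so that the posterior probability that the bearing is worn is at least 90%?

5

Prior odds = 0.12/0.88 = 3/22.
Bayes factor of the evidence already in hand = 1.8.
Odds after that evidence = (3/22) × 1.8 = 27/110.
Target odds = 0.9/0.1 = 9.
Need 2.4ⁿ ≥ 9 ÷ (27/110) = 110/3.
2.4⁴ = 33.1776 falls short of 110/3 but 2.4⁵ = 79.62624 reaches it, so n = 5.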